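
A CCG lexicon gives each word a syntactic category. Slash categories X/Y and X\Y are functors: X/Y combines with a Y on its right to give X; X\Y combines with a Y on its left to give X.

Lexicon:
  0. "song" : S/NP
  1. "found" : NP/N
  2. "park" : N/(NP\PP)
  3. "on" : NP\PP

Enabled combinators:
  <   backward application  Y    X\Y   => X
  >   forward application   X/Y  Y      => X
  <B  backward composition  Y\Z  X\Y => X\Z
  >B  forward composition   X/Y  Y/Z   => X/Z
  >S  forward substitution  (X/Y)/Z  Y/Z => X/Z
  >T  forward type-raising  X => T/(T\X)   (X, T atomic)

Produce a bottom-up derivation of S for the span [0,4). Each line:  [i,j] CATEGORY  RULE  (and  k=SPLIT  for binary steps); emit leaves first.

[0,4] S   >
  [0,2] S/N   >B
    [0,1] "song" : S/NP
    [1,2] "found" : NP/N
  [2,4] N   >
    [2,3] "park" : N/(NP\PP)
    [3,4] "on" : NP\PP

[0,1] S/NP  lex  "song"
[1,2] NP/N  lex  "found"
[0,2] S/N  >B  k=1
[2,3] N/(NP\PP)  lex  "park"
[3,4] NP\PP  lex  "on"
[2,4] N  >  k=3
[0,4] S  >  k=2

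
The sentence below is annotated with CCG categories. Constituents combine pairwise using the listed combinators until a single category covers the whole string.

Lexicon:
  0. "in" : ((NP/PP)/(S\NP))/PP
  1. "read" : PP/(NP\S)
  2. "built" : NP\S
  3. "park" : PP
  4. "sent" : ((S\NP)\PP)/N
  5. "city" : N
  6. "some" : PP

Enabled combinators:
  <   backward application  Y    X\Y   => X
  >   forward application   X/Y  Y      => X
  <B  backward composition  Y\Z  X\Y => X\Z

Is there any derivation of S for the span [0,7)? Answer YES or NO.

((NP/PP)/(S\NP))/PP PP/(NP\S) NP\S PP ((S\NP)\PP)/N N PP
CKY chart[0,7] = {NP}; S ∉ chart

NO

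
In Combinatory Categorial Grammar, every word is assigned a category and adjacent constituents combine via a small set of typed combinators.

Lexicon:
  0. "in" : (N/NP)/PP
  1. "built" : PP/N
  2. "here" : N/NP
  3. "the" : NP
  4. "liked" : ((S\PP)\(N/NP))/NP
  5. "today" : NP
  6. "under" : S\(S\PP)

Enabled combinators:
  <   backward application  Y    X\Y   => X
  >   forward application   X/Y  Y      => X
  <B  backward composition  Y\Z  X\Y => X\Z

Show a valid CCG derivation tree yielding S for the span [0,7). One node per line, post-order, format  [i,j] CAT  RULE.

[0,1] (N/NP)/PP  lex  "in"
[1,2] PP/N  lex  "built"
[2,3] N/NP  lex  "here"
[3,4] NP  lex  "the"
[2,4] N  >  k=3
[1,4] PP  >  k=2
[0,4] N/NP  >  k=1
[4,5] ((S\PP)\(N/NP))/NP  lex  "liked"
[5,6] NP  lex  "today"
[4,6] (S\PP)\(N/NP)  >  k=5
[0,6] S\PP  <  k=4
[6,7] S\(S\PP)  lex  "under"
[0,7] S  <  k=6

[0,7] S   <
  [0,6] S\PP   <
    [0,4] N/NP   >
      [0,1] "in" : (N/NP)/PP
      [1,4] PP   >
        [1,2] "built" : PP/N
        [2,4] N   >
          [2,3] "here" : N/NP
          [3,4] "the" : NP
    [4,6] (S\PP)\(N/NP)   >
      [4,5] "liked" : ((S\PP)\(N/NP))/NP
      [5,6] "today" : NP
  [6,7] "under" : S\(S\PP)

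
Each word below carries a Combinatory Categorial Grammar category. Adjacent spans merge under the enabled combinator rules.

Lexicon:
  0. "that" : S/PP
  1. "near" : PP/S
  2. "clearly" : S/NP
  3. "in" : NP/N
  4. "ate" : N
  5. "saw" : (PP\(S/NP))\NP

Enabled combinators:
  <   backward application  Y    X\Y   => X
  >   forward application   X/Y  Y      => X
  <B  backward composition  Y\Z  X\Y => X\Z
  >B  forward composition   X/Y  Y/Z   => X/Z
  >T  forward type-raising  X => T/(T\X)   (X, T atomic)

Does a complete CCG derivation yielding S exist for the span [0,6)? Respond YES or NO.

S/PP PP/S S/NP NP/N N (PP\(S/NP))\NP
CKY chart[0,6] = {N/(N\PP), NP/(NP\PP), PP, PP/(PP\PP), S/(S\PP)}; S ∉ chart

NO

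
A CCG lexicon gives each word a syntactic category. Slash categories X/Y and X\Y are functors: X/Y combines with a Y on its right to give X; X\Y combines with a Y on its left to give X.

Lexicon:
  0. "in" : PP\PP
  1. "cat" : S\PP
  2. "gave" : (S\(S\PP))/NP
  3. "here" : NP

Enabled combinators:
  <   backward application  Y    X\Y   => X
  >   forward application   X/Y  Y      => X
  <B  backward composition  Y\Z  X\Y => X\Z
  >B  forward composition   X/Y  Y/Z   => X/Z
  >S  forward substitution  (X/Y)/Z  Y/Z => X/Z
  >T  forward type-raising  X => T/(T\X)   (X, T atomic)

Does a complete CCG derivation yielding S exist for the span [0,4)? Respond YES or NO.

YES

[0,4] S   <
  [0,2] S\PP   <B
    [0,1] "in" : PP\PP
    [1,2] "cat" : S\PP
  [2,4] S\(S\PP)   >
    [2,3] "gave" : (S\(S\PP))/NP
    [3,4] "here" : NP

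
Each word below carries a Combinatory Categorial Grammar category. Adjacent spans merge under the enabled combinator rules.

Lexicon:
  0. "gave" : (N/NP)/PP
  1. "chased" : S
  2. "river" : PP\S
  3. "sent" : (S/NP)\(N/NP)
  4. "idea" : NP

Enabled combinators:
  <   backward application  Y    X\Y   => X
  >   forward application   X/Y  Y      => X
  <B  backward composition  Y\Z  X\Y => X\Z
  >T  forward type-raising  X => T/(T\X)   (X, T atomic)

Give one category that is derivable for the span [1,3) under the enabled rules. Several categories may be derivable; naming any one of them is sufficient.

PP

[0,5] S   >
  [0,4] S/NP   <
    [0,3] N/NP   >
      [0,1] "gave" : (N/NP)/PP
      [1,3] PP   <
        [1,2] "chased" : S
        [2,3] "river" : PP\S
    [3,4] "sent" : (S/NP)\(N/NP)
  [4,5] "idea" : NP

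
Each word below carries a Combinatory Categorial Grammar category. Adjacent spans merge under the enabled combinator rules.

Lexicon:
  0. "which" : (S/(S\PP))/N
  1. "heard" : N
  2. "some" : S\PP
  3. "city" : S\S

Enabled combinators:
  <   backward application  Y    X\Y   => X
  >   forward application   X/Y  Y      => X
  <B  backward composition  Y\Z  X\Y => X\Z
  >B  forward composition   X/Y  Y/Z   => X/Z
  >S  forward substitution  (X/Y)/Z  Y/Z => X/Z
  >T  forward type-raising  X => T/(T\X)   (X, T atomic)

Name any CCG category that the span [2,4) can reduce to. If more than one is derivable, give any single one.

[0,4] S   >
  [0,2] S/(S\PP)   >
    [0,1] "which" : (S/(S\PP))/N
    [1,2] "heard" : N
  [2,4] S\PP   <B
    [2,3] "some" : S\PP
    [3,4] "city" : S\S

S\PP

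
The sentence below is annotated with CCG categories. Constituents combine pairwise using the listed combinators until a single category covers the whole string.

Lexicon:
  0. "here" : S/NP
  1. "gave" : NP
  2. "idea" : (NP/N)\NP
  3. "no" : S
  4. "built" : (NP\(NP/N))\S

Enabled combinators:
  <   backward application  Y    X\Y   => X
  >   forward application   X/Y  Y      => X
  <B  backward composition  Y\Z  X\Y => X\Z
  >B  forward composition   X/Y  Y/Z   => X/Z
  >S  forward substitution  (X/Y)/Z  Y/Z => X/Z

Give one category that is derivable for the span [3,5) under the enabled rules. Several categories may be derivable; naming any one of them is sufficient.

NP\(NP/N)

[0,5] S   >
  [0,1] "here" : S/NP
  [1,5] NP   <
    [1,3] NP/N   <
      [1,2] "gave" : NP
      [2,3] "idea" : (NP/N)\NP
    [3,5] NP\(NP/N)   <
      [3,4] "no" : S
      [4,5] "built" : (NP\(NP/N))\S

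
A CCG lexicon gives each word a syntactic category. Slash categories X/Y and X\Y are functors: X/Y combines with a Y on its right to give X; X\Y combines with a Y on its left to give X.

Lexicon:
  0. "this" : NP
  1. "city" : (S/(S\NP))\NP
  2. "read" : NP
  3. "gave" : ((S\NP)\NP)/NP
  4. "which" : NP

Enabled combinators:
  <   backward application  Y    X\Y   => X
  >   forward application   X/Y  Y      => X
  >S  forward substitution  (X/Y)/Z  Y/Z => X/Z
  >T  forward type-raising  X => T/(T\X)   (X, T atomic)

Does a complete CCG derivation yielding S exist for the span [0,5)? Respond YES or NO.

YES

[0,5] S   >
  [0,2] S/(S\NP)   <
    [0,1] "this" : NP
    [1,2] "city" : (S/(S\NP))\NP
  [2,5] S\NP   <
    [2,3] "read" : NP
    [3,5] (S\NP)\NP   >
      [3,4] "gave" : ((S\NP)\NP)/NP
      [4,5] "which" : NP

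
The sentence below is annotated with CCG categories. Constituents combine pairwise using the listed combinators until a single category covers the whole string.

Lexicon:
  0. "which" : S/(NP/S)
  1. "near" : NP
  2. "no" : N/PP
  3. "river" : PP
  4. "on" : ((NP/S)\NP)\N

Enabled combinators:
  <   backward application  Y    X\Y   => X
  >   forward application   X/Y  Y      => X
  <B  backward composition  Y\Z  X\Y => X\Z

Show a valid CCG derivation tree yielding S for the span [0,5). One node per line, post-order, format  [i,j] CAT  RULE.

[0,1] S/(NP/S)  lex  "which"
[1,2] NP  lex  "near"
[2,3] N/PP  lex  "no"
[3,4] PP  lex  "river"
[2,4] N  >  k=3
[4,5] ((NP/S)\NP)\N  lex  "on"
[2,5] (NP/S)\NP  <  k=4
[1,5] NP/S  <  k=2
[0,5] S  >  k=1

[0,5] S   >
  [0,1] "which" : S/(NP/S)
  [1,5] NP/S   <
    [1,2] "near" : NP
    [2,5] (NP/S)\NP   <
      [2,4] N   >
        [2,3] "no" : N/PP
        [3,4] "river" : PP
      [4,5] "on" : ((NP/S)\NP)\N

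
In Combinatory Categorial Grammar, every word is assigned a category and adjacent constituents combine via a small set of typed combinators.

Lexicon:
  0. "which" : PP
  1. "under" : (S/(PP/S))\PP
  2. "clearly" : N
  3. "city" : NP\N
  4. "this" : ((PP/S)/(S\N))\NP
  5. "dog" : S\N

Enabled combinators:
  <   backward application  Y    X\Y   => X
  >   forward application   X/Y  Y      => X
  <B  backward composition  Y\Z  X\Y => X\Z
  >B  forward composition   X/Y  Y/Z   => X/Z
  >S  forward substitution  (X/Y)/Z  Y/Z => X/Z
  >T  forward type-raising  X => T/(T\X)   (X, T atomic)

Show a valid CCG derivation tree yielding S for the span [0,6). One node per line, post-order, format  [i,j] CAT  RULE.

[0,1] PP  lex  "which"
[1,2] (S/(PP/S))\PP  lex  "under"
[0,2] S/(PP/S)  <  k=1
[2,3] N  lex  "clearly"
[3,4] NP\N  lex  "city"
[2,4] NP  <  k=3
[4,5] ((PP/S)/(S\N))\NP  lex  "this"
[2,5] (PP/S)/(S\N)  <  k=4
[5,6] S\N  lex  "dog"
[2,6] PP/S  >  k=5
[0,6] S  >  k=2

[0,6] S   >
  [0,2] S/(PP/S)   <
    [0,1] "which" : PP
    [1,2] "under" : (S/(PP/S))\PP
  [2,6] PP/S   >
    [2,5] (PP/S)/(S\N)   <
      [2,4] NP   <
        [2,3] "clearly" : N
        [3,4] "city" : NP\N
      [4,5] "this" : ((PP/S)/(S\N))\NP
    [5,6] "dog" : S\N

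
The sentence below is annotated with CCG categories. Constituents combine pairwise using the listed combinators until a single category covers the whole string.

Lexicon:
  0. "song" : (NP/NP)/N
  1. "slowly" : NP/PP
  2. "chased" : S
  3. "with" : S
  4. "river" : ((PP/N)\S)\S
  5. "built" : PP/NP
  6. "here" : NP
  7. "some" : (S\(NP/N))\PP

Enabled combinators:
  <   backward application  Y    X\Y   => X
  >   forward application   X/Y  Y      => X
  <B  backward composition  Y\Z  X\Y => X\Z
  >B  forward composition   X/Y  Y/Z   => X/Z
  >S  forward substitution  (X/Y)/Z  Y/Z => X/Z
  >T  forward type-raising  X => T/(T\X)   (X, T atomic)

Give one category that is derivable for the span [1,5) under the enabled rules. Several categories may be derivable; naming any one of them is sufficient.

[0,8] S   <
  [0,5] NP/N   >S
    [0,1] "song" : (NP/NP)/N
    [1,5] NP/N   >B
      [1,2] "slowly" : NP/PP
      [2,5] PP/N   <
        [2,3] "chased" : S
        [3,5] (PP/N)\S   <
          [3,4] "with" : S
          [4,5] "river" : ((PP/N)\S)\S
  [5,8] S\(NP/N)   <
    [5,7] PP   >
      [5,6] "built" : PP/NP
      [6,7] "here" : NP
    [7,8] "some" : (S\(NP/N))\PP

NP/N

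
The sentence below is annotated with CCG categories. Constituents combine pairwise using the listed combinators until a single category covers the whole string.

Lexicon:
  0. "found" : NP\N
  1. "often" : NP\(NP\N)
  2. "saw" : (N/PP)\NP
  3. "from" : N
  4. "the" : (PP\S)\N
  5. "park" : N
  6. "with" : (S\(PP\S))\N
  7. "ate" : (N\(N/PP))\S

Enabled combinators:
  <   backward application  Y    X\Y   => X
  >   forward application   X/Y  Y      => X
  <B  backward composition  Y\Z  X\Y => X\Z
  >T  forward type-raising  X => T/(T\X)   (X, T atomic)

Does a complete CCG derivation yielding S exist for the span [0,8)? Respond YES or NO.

NP\N NP\(NP\N) (N/PP)\NP N (PP\S)\N N (S\(PP\S))\N (N\(N/PP))\S
CKY chart[0,8] = {N, N/(N\N), NP/(NP\N), PP/(PP\N), S/(S\N)}; S ∉ chart

NO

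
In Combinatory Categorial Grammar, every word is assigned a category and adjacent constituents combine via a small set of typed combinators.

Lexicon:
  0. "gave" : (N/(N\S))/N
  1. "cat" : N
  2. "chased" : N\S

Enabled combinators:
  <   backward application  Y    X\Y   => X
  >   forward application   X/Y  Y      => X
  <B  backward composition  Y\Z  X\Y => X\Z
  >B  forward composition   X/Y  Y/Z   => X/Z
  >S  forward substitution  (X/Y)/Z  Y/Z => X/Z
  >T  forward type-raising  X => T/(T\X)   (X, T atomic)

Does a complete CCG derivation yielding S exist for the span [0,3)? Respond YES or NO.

NO

(N/(N\S))/N N N\S
CKY chart[0,3] = {N, N/(N\N), NP/(NP\N), PP/(PP\N), S/(S\N)}; S ∉ chart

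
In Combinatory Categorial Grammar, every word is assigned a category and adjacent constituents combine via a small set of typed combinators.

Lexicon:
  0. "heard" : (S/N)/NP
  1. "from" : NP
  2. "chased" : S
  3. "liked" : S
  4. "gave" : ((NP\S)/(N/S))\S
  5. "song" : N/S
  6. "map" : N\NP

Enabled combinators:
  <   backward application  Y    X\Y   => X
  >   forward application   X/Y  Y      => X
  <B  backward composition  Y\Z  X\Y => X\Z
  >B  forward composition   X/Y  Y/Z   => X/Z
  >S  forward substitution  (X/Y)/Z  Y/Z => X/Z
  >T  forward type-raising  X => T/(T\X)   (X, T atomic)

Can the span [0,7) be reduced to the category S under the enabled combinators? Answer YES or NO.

YES

[0,7] S   >
  [0,2] S/N   >
    [0,1] "heard" : (S/N)/NP
    [1,2] "from" : NP
  [2,7] N   >
    [2,3] N/(N\S)   >T
      [2,3] "chased" : S
    [3,7] N\S   <B
      [3,6] NP\S   >
        [3,5] (NP\S)/(N/S)   <
          [3,4] "liked" : S
          [4,5] "gave" : ((NP\S)/(N/S))\S
        [5,6] "song" : N/S
      [6,7] "map" : N\NP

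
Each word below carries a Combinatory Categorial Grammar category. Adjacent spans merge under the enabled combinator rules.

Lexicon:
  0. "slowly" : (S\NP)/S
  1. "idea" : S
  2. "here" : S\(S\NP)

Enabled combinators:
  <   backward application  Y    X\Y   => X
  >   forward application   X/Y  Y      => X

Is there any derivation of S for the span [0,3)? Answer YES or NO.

YES

[0,3] S   <
  [0,2] S\NP   >
    [0,1] "slowly" : (S\NP)/S
    [1,2] "idea" : S
  [2,3] "here" : S\(S\NP)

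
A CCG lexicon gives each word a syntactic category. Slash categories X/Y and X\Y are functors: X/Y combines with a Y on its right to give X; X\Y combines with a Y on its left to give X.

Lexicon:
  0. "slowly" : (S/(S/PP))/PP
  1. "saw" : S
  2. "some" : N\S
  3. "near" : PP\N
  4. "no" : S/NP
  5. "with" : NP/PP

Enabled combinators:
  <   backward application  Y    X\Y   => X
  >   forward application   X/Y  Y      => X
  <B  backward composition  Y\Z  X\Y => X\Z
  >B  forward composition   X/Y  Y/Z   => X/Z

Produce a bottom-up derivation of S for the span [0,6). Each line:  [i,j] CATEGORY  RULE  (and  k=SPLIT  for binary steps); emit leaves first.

[0,6] S   >
  [0,4] S/(S/PP)   >
    [0,1] "slowly" : (S/(S/PP))/PP
    [1,4] PP   <
      [1,3] N   <
        [1,2] "saw" : S
        [2,3] "some" : N\S
      [3,4] "near" : PP\N
  [4,6] S/PP   >B
    [4,5] "no" : S/NP
    [5,6] "with" : NP/PP

[0,1] (S/(S/PP))/PP  lex  "slowly"
[1,2] S  lex  "saw"
[2,3] N\S  lex  "some"
[1,3] N  <  k=2
[3,4] PP\N  lex  "near"
[1,4] PP  <  k=3
[0,4] S/(S/PP)  >  k=1
[4,5] S/NP  lex  "no"
[5,6] NP/PP  lex  "with"
[4,6] S/PP  >B  k=5
[0,6] S  >  k=4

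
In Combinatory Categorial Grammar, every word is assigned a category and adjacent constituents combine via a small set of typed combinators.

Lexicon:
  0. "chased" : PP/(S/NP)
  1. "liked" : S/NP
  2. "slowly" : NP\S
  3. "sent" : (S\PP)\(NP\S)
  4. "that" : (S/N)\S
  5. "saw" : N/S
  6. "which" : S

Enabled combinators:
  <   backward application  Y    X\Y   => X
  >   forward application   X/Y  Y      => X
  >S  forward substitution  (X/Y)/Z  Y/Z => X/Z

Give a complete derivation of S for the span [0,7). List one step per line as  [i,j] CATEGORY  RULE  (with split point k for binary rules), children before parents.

[0,1] PP/(S/NP)  lex  "chased"
[1,2] S/NP  lex  "liked"
[0,2] PP  >  k=1
[2,3] NP\S  lex  "slowly"
[3,4] (S\PP)\(NP\S)  lex  "sent"
[2,4] S\PP  <  k=3
[0,4] S  <  k=2
[4,5] (S/N)\S  lex  "that"
[0,5] S/N  <  k=4
[5,6] N/S  lex  "saw"
[6,7] S  lex  "which"
[5,7] N  >  k=6
[0,7] S  >  k=5

[0,7] S   >
  [0,5] S/N   <
    [0,4] S   <
      [0,2] PP   >
        [0,1] "chased" : PP/(S/NP)
        [1,2] "liked" : S/NP
      [2,4] S\PP   <
        [2,3] "slowly" : NP\S
        [3,4] "sent" : (S\PP)\(NP\S)
    [4,5] "that" : (S/N)\S
  [5,7] N   >
    [5,6] "saw" : N/S
    [6,7] "which" : S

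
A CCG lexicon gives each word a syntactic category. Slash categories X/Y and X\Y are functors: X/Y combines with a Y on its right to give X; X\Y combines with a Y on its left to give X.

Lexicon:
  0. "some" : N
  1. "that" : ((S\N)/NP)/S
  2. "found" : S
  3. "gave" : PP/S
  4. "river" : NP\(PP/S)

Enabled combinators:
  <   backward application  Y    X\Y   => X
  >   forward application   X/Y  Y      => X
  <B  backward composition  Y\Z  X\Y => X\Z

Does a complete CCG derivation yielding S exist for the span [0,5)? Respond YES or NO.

YES

[0,5] S   <
  [0,1] "some" : N
  [1,5] S\N   >
    [1,3] (S\N)/NP   >
      [1,2] "that" : ((S\N)/NP)/S
      [2,3] "found" : S
    [3,5] NP   <
      [3,4] "gave" : PP/S
      [4,5] "river" : NP\(PP/S)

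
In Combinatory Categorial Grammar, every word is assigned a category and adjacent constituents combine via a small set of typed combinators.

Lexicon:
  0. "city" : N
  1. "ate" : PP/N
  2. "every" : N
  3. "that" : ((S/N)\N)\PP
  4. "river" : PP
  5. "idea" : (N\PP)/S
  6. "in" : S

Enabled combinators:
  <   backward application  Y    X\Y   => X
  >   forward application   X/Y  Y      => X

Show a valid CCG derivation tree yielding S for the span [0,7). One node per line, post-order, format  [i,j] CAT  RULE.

[0,1] N  lex  "city"
[1,2] PP/N  lex  "ate"
[2,3] N  lex  "every"
[1,3] PP  >  k=2
[3,4] ((S/N)\N)\PP  lex  "that"
[1,4] (S/N)\N  <  k=3
[0,4] S/N  <  k=1
[4,5] PP  lex  "river"
[5,6] (N\PP)/S  lex  "idea"
[6,7] S  lex  "in"
[5,7] N\PP  >  k=6
[4,7] N  <  k=5
[0,7] S  >  k=4

[0,7] S   >
  [0,4] S/N   <
    [0,1] "city" : N
    [1,4] (S/N)\N   <
      [1,3] PP   >
        [1,2] "ate" : PP/N
        [2,3] "every" : N
      [3,4] "that" : ((S/N)\N)\PP
  [4,7] N   <
    [4,5] "river" : PP
    [5,7] N\PP   >
      [5,6] "idea" : (N\PP)/S
      [6,7] "in" : S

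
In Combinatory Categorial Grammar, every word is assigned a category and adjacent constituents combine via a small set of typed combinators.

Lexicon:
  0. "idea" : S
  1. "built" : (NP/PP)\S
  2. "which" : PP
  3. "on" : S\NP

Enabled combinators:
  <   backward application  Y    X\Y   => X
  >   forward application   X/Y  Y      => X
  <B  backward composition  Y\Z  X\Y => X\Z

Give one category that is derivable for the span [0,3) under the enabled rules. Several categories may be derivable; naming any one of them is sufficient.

[0,4] S   <
  [0,3] NP   >
    [0,2] NP/PP   <
      [0,1] "idea" : S
      [1,2] "built" : (NP/PP)\S
    [2,3] "which" : PP
  [3,4] "on" : S\NP

NP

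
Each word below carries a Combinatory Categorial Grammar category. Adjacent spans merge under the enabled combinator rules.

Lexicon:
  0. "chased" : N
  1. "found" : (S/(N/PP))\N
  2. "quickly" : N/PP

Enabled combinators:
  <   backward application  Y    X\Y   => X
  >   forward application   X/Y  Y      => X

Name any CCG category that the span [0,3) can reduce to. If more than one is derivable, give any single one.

[0,3] S   >
  [0,2] S/(N/PP)   <
    [0,1] "chased" : N
    [1,2] "found" : (S/(N/PP))\N
  [2,3] "quickly" : N/PP

S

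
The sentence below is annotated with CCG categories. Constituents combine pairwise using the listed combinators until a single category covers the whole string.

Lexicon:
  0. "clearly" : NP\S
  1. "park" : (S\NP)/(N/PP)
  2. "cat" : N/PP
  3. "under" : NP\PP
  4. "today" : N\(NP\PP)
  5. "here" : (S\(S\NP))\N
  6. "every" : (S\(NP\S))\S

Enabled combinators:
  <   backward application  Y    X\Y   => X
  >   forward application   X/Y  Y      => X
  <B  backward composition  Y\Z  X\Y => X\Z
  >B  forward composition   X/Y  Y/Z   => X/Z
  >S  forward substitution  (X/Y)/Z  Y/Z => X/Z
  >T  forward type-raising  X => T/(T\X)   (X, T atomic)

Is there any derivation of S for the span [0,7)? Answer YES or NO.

[0,7] S   <
  [0,1] "clearly" : NP\S
  [1,7] S\(NP\S)   <
    [1,6] S   <
      [1,3] S\NP   >
        [1,2] "park" : (S\NP)/(N/PP)
        [2,3] "cat" : N/PP
      [3,6] S\(S\NP)   <
        [3,5] N   <
          [3,4] "under" : NP\PP
          [4,5] "today" : N\(NP\PP)
        [5,6] "here" : (S\(S\NP))\N
    [6,7] "every" : (S\(NP\S))\S

YES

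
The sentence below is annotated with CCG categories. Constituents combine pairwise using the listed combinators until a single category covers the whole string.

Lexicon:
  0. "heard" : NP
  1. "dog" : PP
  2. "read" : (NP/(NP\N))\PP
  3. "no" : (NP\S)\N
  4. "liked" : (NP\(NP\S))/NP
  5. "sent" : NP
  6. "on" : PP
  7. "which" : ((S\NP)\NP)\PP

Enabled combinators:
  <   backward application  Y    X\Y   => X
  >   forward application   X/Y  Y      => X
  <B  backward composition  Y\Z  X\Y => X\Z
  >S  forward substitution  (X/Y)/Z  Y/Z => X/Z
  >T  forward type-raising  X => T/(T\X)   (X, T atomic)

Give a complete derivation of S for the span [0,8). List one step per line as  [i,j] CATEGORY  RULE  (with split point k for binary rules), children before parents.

[0,8] S   <
  [0,1] "heard" : NP
  [1,8] S\NP   <
    [1,6] NP   >
      [1,3] NP/(NP\N)   <
        [1,2] "dog" : PP
        [2,3] "read" : (NP/(NP\N))\PP
      [3,6] NP\N   <B
        [3,4] "no" : (NP\S)\N
        [4,6] NP\(NP\S)   >
          [4,5] "liked" : (NP\(NP\S))/NP
          [5,6] "sent" : NP
    [6,8] (S\NP)\NP   <
      [6,7] "on" : PP
      [7,8] "which" : ((S\NP)\NP)\PP

[0,1] NP  lex  "heard"
[1,2] PP  lex  "dog"
[2,3] (NP/(NP\N))\PP  lex  "read"
[1,3] NP/(NP\N)  <  k=2
[3,4] (NP\S)\N  lex  "no"
[4,5] (NP\(NP\S))/NP  lex  "liked"
[5,6] NP  lex  "sent"
[4,6] NP\(NP\S)  >  k=5
[3,6] NP\N  <B  k=4
[1,6] NP  >  k=3
[6,7] PP  lex  "on"
[7,8] ((S\NP)\NP)\PP  lex  "which"
[6,8] (S\NP)\NP  <  k=7
[1,8] S\NP  <  k=6
[0,8] S  <  k=1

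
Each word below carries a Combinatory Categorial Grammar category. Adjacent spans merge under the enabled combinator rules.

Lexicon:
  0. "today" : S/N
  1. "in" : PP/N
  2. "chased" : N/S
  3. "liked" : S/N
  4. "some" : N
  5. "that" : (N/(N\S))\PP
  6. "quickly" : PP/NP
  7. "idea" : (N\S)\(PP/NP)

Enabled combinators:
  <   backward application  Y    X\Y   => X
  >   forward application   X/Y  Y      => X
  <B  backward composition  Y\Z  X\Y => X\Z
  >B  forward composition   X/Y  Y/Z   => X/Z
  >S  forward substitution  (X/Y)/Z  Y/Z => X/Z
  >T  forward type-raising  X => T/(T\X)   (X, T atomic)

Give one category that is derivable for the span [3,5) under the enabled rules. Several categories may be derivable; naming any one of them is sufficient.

[0,8] S   >
  [0,1] "today" : S/N
  [1,8] N   >
    [1,6] N/(N\S)   <
      [1,5] PP   >
        [1,3] PP/S   >B
          [1,2] "in" : PP/N
          [2,3] "chased" : N/S
        [3,5] S   >
          [3,4] "liked" : S/N
          [4,5] "some" : N
      [5,6] "that" : (N/(N\S))\PP
    [6,8] N\S   <
      [6,7] "quickly" : PP/NP
      [7,8] "idea" : (N\S)\(PP/NP)

S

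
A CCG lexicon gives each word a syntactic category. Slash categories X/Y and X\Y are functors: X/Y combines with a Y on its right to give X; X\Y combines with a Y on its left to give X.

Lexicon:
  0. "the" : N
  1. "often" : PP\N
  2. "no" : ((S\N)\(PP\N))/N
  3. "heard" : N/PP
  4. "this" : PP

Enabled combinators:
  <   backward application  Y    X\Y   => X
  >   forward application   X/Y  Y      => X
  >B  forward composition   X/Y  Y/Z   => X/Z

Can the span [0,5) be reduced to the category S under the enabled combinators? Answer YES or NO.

YES

[0,5] S   <
  [0,1] "the" : N
  [1,5] S\N   <
    [1,2] "often" : PP\N
    [2,5] (S\N)\(PP\N)   >
      [2,3] "no" : ((S\N)\(PP\N))/N
      [3,5] N   >
        [3,4] "heard" : N/PP
        [4,5] "this" : PP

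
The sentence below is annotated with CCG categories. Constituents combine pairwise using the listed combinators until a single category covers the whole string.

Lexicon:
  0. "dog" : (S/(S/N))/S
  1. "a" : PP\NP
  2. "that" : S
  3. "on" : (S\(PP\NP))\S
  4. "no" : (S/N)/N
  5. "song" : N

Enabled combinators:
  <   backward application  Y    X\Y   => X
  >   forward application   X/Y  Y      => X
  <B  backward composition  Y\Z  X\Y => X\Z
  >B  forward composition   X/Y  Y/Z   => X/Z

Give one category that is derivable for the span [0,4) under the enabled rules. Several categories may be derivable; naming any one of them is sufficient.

[0,6] S   >
  [0,4] S/(S/N)   >
    [0,1] "dog" : (S/(S/N))/S
    [1,4] S   <
      [1,2] "a" : PP\NP
      [2,4] S\(PP\NP)   <
        [2,3] "that" : S
        [3,4] "on" : (S\(PP\NP))\S
  [4,6] S/N   >
    [4,5] "no" : (S/N)/N
    [5,6] "song" : N

S/(S/N)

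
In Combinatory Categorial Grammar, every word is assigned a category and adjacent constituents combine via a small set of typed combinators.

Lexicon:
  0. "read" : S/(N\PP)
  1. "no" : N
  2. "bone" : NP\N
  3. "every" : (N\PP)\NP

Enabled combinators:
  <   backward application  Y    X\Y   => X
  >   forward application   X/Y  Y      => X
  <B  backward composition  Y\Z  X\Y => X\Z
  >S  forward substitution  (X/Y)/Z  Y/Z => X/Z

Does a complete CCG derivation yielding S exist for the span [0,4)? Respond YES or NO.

YES

[0,4] S   >
  [0,1] "read" : S/(N\PP)
  [1,4] N\PP   <
    [1,3] NP   <
      [1,2] "no" : N
      [2,3] "bone" : NP\N
    [3,4] "every" : (N\PP)\NP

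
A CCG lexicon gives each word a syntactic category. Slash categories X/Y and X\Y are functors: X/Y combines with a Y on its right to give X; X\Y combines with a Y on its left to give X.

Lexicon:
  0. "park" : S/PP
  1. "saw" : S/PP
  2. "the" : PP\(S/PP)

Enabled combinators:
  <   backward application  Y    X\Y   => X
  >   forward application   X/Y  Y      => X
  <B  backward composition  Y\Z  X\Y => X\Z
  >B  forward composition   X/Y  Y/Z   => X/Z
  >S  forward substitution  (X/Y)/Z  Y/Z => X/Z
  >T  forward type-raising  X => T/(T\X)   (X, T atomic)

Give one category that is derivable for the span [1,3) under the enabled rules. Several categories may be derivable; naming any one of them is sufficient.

PP

[0,3] S   >
  [0,1] "park" : S/PP
  [1,3] PP   <
    [1,2] "saw" : S/PP
    [2,3] "the" : PP\(S/PP)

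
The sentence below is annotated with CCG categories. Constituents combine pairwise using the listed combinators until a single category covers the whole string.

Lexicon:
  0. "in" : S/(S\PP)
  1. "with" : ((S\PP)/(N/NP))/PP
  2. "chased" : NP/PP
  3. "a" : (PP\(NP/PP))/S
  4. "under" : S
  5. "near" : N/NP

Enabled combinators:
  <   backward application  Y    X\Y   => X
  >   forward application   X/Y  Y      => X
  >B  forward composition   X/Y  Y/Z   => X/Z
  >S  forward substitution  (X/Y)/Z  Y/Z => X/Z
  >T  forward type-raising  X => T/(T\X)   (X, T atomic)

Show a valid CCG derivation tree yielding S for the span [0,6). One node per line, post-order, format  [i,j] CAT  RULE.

[0,6] S   >
  [0,1] "in" : S/(S\PP)
  [1,6] S\PP   >
    [1,5] (S\PP)/(N/NP)   >
      [1,2] "with" : ((S\PP)/(N/NP))/PP
      [2,5] PP   <
        [2,3] "chased" : NP/PP
        [3,5] PP\(NP/PP)   >
          [3,4] "a" : (PP\(NP/PP))/S
          [4,5] "under" : S
    [5,6] "near" : N/NP

[0,1] S/(S\PP)  lex  "in"
[1,2] ((S\PP)/(N/NP))/PP  lex  "with"
[2,3] NP/PP  lex  "chased"
[3,4] (PP\(NP/PP))/S  lex  "a"
[4,5] S  lex  "under"
[3,5] PP\(NP/PP)  >  k=4
[2,5] PP  <  k=3
[1,5] (S\PP)/(N/NP)  >  k=2
[5,6] N/NP  lex  "near"
[1,6] S\PP  >  k=5
[0,6] S  >  k=1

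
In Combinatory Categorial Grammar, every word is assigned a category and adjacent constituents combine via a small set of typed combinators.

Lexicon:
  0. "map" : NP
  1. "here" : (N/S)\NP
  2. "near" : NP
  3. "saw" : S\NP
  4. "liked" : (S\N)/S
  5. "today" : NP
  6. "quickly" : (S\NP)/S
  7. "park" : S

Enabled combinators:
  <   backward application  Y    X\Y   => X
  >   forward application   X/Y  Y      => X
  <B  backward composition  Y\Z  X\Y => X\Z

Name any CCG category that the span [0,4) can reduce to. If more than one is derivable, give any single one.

[0,8] S   <
  [0,4] N   >
    [0,2] N/S   <
      [0,1] "map" : NP
      [1,2] "here" : (N/S)\NP
    [2,4] S   <
      [2,3] "near" : NP
      [3,4] "saw" : S\NP
  [4,8] S\N   >
    [4,5] "liked" : (S\N)/S
    [5,8] S   <
      [5,6] "today" : NP
      [6,8] S\NP   >
        [6,7] "quickly" : (S\NP)/S
        [7,8] "park" : S

N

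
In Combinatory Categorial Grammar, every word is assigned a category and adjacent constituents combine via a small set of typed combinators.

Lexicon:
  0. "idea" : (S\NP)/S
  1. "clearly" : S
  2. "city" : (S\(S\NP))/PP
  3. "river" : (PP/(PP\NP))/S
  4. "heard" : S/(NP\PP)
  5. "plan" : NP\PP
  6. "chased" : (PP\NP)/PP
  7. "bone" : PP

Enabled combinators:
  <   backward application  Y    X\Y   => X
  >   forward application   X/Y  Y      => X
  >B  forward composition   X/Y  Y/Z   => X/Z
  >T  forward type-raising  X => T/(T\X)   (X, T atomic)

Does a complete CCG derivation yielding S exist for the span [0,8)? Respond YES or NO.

[0,8] S   <
  [0,2] S\NP   >
    [0,1] "idea" : (S\NP)/S
    [1,2] "clearly" : S
  [2,8] S\(S\NP)   >
    [2,3] "city" : (S\(S\NP))/PP
    [3,8] PP   >
      [3,6] PP/(PP\NP)   >
        [3,4] "river" : (PP/(PP\NP))/S
        [4,6] S   >
          [4,5] "heard" : S/(NP\PP)
          [5,6] "plan" : NP\PP
      [6,8] PP\NP   >
        [6,7] "chased" : (PP\NP)/PP
        [7,8] "bone" : PP

YES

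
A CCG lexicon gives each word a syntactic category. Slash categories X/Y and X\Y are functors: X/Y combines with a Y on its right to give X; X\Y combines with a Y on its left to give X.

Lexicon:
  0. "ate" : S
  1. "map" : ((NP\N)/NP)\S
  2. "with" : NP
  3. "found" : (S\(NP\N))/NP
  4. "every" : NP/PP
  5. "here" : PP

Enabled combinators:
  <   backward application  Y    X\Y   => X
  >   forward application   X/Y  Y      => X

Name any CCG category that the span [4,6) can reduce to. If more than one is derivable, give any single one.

NP

[0,6] S   <
  [0,3] NP\N   >
    [0,2] (NP\N)/NP   <
      [0,1] "ate" : S
      [1,2] "map" : ((NP\N)/NP)\S
    [2,3] "with" : NP
  [3,6] S\(NP\N)   >
    [3,4] "found" : (S\(NP\N))/NP
    [4,6] NP   >
      [4,5] "every" : NP/PP
      [5,6] "here" : PP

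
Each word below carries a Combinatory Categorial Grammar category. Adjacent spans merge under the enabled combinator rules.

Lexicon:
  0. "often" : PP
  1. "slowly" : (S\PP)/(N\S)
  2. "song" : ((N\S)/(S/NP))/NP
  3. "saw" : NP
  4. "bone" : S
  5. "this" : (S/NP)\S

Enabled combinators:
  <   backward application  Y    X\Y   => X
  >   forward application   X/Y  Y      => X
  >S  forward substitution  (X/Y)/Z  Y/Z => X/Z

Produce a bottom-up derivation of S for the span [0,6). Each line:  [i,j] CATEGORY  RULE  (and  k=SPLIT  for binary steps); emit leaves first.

[0,6] S   <
  [0,1] "often" : PP
  [1,6] S\PP   >
    [1,2] "slowly" : (S\PP)/(N\S)
    [2,6] N\S   >
      [2,4] (N\S)/(S/NP)   >
        [2,3] "song" : ((N\S)/(S/NP))/NP
        [3,4] "saw" : NP
      [4,6] S/NP   <
        [4,5] "bone" : S
        [5,6] "this" : (S/NP)\S

[0,1] PP  lex  "often"
[1,2] (S\PP)/(N\S)  lex  "slowly"
[2,3] ((N\S)/(S/NP))/NP  lex  "song"
[3,4] NP  lex  "saw"
[2,4] (N\S)/(S/NP)  >  k=3
[4,5] S  lex  "bone"
[5,6] (S/NP)\S  lex  "this"
[4,6] S/NP  <  k=5
[2,6] N\S  >  k=4
[1,6] S\PP  >  k=2
[0,6] S  <  k=1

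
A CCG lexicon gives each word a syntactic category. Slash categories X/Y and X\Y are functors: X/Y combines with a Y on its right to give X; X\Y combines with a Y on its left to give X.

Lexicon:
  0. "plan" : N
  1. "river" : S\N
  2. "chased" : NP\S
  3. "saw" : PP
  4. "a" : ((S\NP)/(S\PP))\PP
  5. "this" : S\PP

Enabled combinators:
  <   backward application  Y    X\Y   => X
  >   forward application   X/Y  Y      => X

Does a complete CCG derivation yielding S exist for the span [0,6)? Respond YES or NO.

YES

[0,6] S   <
  [0,3] NP   <
    [0,2] S   <
      [0,1] "plan" : N
      [1,2] "river" : S\N
    [2,3] "chased" : NP\S
  [3,6] S\NP   >
    [3,5] (S\NP)/(S\PP)   <
      [3,4] "saw" : PP
      [4,5] "a" : ((S\NP)/(S\PP))\PP
    [5,6] "this" : S\PP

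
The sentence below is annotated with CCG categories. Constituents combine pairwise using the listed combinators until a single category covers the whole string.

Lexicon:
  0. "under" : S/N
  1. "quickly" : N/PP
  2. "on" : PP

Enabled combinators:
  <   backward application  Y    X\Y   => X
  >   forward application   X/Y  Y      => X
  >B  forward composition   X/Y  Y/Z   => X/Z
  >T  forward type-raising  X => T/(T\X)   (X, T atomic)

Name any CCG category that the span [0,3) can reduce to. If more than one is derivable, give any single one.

S

[0,3] S   >
  [0,2] S/PP   >B
    [0,1] "under" : S/N
    [1,2] "quickly" : N/PP
  [2,3] "on" : PP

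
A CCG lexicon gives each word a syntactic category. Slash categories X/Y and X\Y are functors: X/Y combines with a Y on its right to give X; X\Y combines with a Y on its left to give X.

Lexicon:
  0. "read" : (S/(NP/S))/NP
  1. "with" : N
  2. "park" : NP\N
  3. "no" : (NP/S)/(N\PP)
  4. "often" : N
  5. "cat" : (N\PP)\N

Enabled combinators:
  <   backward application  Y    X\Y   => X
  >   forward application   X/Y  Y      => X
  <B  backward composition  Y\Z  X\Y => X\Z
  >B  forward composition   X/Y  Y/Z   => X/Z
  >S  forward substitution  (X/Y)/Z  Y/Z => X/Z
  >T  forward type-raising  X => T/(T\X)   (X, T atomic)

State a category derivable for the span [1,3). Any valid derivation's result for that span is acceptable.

[0,6] S   >
  [0,3] S/(NP/S)   >
    [0,1] "read" : (S/(NP/S))/NP
    [1,3] NP   >
      [1,2] NP/(NP\N)   >T
        [1,2] "with" : N
      [2,3] "park" : NP\N
  [3,6] NP/S   >
    [3,4] "no" : (NP/S)/(N\PP)
    [4,6] N\PP   <
      [4,5] "often" : N
      [5,6] "cat" : (N\PP)\N

NP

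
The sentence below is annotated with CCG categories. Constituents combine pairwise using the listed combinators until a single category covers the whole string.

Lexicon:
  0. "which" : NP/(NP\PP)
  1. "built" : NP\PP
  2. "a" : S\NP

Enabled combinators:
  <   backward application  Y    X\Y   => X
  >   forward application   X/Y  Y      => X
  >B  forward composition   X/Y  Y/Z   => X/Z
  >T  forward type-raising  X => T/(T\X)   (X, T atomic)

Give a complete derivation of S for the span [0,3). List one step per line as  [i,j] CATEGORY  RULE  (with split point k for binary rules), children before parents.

[0,3] S   <
  [0,2] NP   >
    [0,1] "which" : NP/(NP\PP)
    [1,2] "built" : NP\PP
  [2,3] "a" : S\NP

[0,1] NP/(NP\PP)  lex  "which"
[1,2] NP\PP  lex  "built"
[0,2] NP  >  k=1
[2,3] S\NP  lex  "a"
[0,3] S  <  k=2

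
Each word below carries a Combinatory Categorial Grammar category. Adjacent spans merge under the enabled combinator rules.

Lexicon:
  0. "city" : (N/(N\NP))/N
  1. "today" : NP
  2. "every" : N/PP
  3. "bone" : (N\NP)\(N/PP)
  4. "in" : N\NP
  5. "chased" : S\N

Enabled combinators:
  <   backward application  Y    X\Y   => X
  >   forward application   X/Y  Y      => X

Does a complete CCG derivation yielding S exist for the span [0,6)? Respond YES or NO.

YES

[0,6] S   <
  [0,5] N   >
    [0,4] N/(N\NP)   >
      [0,1] "city" : (N/(N\NP))/N
      [1,4] N   <
        [1,2] "today" : NP
        [2,4] N\NP   <
          [2,3] "every" : N/PP
          [3,4] "bone" : (N\NP)\(N/PP)
    [4,5] "in" : N\NP
  [5,6] "chased" : S\N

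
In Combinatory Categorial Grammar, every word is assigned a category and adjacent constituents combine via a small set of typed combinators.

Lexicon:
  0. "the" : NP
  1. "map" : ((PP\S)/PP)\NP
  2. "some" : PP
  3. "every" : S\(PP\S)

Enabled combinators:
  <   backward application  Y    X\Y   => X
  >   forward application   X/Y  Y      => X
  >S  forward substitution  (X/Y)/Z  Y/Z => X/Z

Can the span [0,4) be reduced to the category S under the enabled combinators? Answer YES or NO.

[0,4] S   <
  [0,3] PP\S   >
    [0,2] (PP\S)/PP   <
      [0,1] "the" : NP
      [1,2] "map" : ((PP\S)/PP)\NP
    [2,3] "some" : PP
  [3,4] "every" : S\(PP\S)

YES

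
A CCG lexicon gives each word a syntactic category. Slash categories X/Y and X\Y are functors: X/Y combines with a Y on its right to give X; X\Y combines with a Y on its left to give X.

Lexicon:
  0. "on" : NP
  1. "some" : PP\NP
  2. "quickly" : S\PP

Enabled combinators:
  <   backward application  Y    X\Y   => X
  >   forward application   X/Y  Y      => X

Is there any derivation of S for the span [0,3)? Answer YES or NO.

YES

[0,3] S   <
  [0,2] PP   <
    [0,1] "on" : NP
    [1,2] "some" : PP\NP
  [2,3] "quickly" : S\PP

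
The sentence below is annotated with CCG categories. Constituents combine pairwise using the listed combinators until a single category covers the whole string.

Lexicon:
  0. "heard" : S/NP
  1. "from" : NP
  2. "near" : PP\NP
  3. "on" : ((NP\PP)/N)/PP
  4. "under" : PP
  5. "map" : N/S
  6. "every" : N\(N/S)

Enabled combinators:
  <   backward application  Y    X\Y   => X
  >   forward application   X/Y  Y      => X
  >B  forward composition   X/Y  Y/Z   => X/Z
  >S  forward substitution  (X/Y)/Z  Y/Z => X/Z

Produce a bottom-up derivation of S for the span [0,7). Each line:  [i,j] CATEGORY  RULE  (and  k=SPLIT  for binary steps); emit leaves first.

[0,7] S   >
  [0,1] "heard" : S/NP
  [1,7] NP   <
    [1,3] PP   <
      [1,2] "from" : NP
      [2,3] "near" : PP\NP
    [3,7] NP\PP   >
      [3,5] (NP\PP)/N   >
        [3,4] "on" : ((NP\PP)/N)/PP
        [4,5] "under" : PP
      [5,7] N   <
        [5,6] "map" : N/S
        [6,7] "every" : N\(N/S)

[0,1] S/NP  lex  "heard"
[1,2] NP  lex  "from"
[2,3] PP\NP  lex  "near"
[1,3] PP  <  k=2
[3,4] ((NP\PP)/N)/PP  lex  "on"
[4,5] PP  lex  "under"
[3,5] (NP\PP)/N  >  k=4
[5,6] N/S  lex  "map"
[6,7] N\(N/S)  lex  "every"
[5,7] N  <  k=6
[3,7] NP\PP  >  k=5
[1,7] NP  <  k=3
[0,7] S  >  k=1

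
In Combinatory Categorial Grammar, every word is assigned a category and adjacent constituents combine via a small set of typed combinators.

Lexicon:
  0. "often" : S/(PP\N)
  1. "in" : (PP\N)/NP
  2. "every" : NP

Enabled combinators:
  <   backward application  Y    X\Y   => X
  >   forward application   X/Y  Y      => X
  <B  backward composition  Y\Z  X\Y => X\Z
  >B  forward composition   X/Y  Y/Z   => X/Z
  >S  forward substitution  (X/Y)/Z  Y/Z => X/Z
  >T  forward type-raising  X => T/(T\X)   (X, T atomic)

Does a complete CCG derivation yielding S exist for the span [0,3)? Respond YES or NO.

YES

[0,3] S   >
  [0,1] "often" : S/(PP\N)
  [1,3] PP\N   >
    [1,2] "in" : (PP\N)/NP
    [2,3] "every" : NP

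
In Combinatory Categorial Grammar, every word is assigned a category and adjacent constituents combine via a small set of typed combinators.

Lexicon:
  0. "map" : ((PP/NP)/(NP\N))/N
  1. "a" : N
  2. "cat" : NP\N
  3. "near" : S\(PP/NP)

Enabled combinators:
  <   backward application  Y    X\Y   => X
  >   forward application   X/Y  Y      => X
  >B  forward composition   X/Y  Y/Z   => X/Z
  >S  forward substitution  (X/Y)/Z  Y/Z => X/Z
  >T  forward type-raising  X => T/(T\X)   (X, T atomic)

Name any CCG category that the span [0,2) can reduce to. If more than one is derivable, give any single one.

(PP/NP)/(NP\N)

[0,4] S   <
  [0,3] PP/NP   >
    [0,2] (PP/NP)/(NP\N)   >
      [0,1] "map" : ((PP/NP)/(NP\N))/N
      [1,2] "a" : N
    [2,3] "cat" : NP\N
  [3,4] "near" : S\(PP/NP)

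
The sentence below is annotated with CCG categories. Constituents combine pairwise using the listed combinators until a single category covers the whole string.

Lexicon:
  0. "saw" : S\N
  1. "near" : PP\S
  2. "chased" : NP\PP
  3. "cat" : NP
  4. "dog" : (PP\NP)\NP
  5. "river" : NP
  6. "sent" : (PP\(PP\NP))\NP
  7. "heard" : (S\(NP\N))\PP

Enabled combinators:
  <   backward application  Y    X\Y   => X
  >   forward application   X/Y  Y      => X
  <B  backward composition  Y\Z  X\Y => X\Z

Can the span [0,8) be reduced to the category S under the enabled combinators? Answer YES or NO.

[0,8] S   <
  [0,3] NP\N   <B
    [0,2] PP\N   <B
      [0,1] "saw" : S\N
      [1,2] "near" : PP\S
    [2,3] "chased" : NP\PP
  [3,8] S\(NP\N)   <
    [3,7] PP   <
      [3,5] PP\NP   <
        [3,4] "cat" : NP
        [4,5] "dog" : (PP\NP)\NP
      [5,7] PP\(PP\NP)   <
        [5,6] "river" : NP
        [6,7] "sent" : (PP\(PP\NP))\NP
    [7,8] "heard" : (S\(NP\N))\PP

YES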